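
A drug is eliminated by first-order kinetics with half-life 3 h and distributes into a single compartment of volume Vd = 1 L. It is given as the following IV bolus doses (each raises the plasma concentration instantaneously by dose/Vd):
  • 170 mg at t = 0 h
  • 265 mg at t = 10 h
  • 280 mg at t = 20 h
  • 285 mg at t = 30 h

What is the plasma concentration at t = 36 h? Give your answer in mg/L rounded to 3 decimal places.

78.888 mg/L

k = ln 2 / 3 = 0.23105 per h
Dose 1 (170 mg at t=0 h): 170·exp(−0.23105·36) = 0.042 mg/L
Dose 2 (265 mg at t=10 h): 265·exp(−0.23105·26) = 0.652 mg/L
Dose 3 (280 mg at t=20 h): 280·exp(−0.23105·16) = 6.945 mg/L
Dose 4 (285 mg at t=30 h): 285·exp(−0.23105·6) = 71.250 mg/L
C(36) = 0.042 + 0.652 + 6.945 + 71.250 = 78.888 mg/L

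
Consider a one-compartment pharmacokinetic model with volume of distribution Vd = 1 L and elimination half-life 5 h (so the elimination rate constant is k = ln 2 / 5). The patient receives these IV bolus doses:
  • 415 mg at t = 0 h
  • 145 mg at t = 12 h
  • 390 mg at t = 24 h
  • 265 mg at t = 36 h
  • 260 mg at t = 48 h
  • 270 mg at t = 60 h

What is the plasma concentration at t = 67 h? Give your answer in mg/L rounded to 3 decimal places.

k = ln 2 / 5 = 0.13863 per h
Dose 1 (415 mg at t=0 h): 415·exp(−0.13863·67) = 0.038 mg/L
Dose 2 (145 mg at t=12 h): 145·exp(−0.13863·55) = 0.071 mg/L
Dose 3 (390 mg at t=24 h): 390·exp(−0.13863·43) = 1.005 mg/L
Dose 4 (265 mg at t=36 h): 265·exp(−0.13863·31) = 3.605 mg/L
Dose 5 (260 mg at t=48 h): 260·exp(−0.13863·19) = 18.666 mg/L
Dose 6 (270 mg at t=60 h): 270·exp(−0.13863·7) = 102.311 mg/L
C(67) = 0.038 + 0.071 + 1.005 + 3.605 + 18.666 + 102.311 = 125.696 mg/L

125.696 mg/L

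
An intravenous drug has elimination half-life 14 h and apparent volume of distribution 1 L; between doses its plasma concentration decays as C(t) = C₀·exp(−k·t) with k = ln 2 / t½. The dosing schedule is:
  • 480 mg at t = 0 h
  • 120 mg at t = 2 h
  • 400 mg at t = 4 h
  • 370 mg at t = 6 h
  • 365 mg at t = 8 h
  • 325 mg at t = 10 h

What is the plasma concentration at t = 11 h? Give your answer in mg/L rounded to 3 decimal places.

1550.910 mg/L

k = ln 2 / 14 = 0.04951 per h
Dose 1 (480 mg at t=0 h): 480·exp(−0.04951·11) = 278.431 mg/L
Dose 2 (120 mg at t=2 h): 120·exp(−0.04951·9) = 76.853 mg/L
Dose 3 (400 mg at t=4 h): 400·exp(−0.04951·7) = 282.843 mg/L
Dose 4 (370 mg at t=6 h): 370·exp(−0.04951·5) = 288.862 mg/L
Dose 5 (365 mg at t=8 h): 365·exp(−0.04951·3) = 314.620 mg/L
Dose 6 (325 mg at t=10 h): 325·exp(−0.04951·1) = 309.301 mg/L
C(11) = 278.431 + 76.853 + 282.843 + 288.862 + 314.620 + 309.301 = 1550.910 mg/L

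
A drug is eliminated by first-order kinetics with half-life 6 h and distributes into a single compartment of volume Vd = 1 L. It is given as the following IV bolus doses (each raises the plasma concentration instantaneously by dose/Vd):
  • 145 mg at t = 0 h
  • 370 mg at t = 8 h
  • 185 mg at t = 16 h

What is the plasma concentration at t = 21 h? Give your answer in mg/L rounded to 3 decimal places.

199.052 mg/L

k = ln 2 / 6 = 0.11552 per h
Dose 1 (145 mg at t=0 h): 145·exp(−0.11552·21) = 12.816 mg/L
Dose 2 (370 mg at t=8 h): 370·exp(−0.11552·13) = 82.408 mg/L
Dose 3 (185 mg at t=16 h): 185·exp(−0.11552·5) = 103.828 mg/L
C(21) = 12.816 + 82.408 + 103.828 = 199.052 mg/L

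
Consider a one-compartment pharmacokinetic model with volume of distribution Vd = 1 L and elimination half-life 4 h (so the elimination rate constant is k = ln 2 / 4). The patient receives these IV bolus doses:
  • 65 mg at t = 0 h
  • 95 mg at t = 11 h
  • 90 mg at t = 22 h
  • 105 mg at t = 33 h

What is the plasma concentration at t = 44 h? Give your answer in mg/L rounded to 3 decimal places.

17.941 mg/L

k = ln 2 / 4 = 0.17329 per h
Dose 1 (65 mg at t=0 h): 65·exp(−0.17329·44) = 0.032 mg/L
Dose 2 (95 mg at t=11 h): 95·exp(−0.17329·33) = 0.312 mg/L
Dose 3 (90 mg at t=22 h): 90·exp(−0.17329·22) = 1.989 mg/L
Dose 4 (105 mg at t=33 h): 105·exp(−0.17329·11) = 15.608 mg/L
C(44) = 0.032 + 0.312 + 1.989 + 15.608 = 17.941 mg/L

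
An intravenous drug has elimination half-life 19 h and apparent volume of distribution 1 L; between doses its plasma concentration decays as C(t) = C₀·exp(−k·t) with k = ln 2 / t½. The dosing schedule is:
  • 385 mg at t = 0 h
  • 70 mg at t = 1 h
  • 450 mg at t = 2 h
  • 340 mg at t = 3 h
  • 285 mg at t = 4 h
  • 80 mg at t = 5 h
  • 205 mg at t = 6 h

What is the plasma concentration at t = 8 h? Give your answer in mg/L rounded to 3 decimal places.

1495.202 mg/L

k = ln 2 / 19 = 0.03648 per h
Dose 1 (385 mg at t=0 h): 385·exp(−0.03648·8) = 287.549 mg/L
Dose 2 (70 mg at t=1 h): 70·exp(−0.03648·7) = 54.224 mg/L
Dose 3 (450 mg at t=2 h): 450·exp(−0.03648·6) = 361.535 mg/L
Dose 4 (340 mg at t=3 h): 340·exp(−0.03648·5) = 283.309 mg/L
Dose 5 (285 mg at t=4 h): 285·exp(−0.03648·4) = 246.303 mg/L
Dose 6 (80 mg at t=5 h): 80·exp(−0.03648·3) = 71.707 mg/L
Dose 7 (205 mg at t=6 h): 205·exp(−0.03648·2) = 190.575 mg/L
C(8) = 287.549 + 54.224 + 361.535 + 283.309 + 246.303 + 71.707 + 190.575 = 1495.202 mg/L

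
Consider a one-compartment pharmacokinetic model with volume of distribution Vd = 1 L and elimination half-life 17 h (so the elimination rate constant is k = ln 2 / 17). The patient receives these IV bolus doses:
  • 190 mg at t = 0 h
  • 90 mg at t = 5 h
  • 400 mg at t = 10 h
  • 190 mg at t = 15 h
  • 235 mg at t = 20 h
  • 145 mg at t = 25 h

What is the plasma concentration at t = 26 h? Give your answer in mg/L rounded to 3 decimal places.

756.910 mg/L

k = ln 2 / 17 = 0.04077 per h
Dose 1 (190 mg at t=0 h): 190·exp(−0.04077·26) = 65.820 mg/L
Dose 2 (90 mg at t=5 h): 90·exp(−0.04077·21) = 38.228 mg/L
Dose 3 (400 mg at t=10 h): 400·exp(−0.04077·16) = 208.323 mg/L
Dose 4 (190 mg at t=15 h): 190·exp(−0.04077·11) = 121.330 mg/L
Dose 5 (235 mg at t=20 h): 235·exp(−0.04077·6) = 184.002 mg/L
Dose 6 (145 mg at t=25 h): 145·exp(−0.04077·1) = 139.207 mg/L
C(26) = 65.820 + 38.228 + 208.323 + 121.330 + 184.002 + 139.207 = 756.910 mg/L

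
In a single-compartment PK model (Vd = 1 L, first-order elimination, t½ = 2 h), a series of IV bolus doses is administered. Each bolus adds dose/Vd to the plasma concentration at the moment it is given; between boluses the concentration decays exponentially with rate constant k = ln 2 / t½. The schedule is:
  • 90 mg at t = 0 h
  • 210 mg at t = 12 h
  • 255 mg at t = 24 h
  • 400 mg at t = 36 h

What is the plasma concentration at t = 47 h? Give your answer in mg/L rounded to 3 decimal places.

8.928 mg/L

k = ln 2 / 2 = 0.34657 per h
Dose 1 (90 mg at t=0 h): 90·exp(−0.34657·47) = 0.000 mg/L
Dose 2 (210 mg at t=12 h): 210·exp(−0.34657·35) = 0.001 mg/L
Dose 3 (255 mg at t=24 h): 255·exp(−0.34657·23) = 0.088 mg/L
Dose 4 (400 mg at t=36 h): 400·exp(−0.34657·11) = 8.839 mg/L
C(47) = 0.000 + 0.001 + 0.088 + 8.839 = 8.928 mg/L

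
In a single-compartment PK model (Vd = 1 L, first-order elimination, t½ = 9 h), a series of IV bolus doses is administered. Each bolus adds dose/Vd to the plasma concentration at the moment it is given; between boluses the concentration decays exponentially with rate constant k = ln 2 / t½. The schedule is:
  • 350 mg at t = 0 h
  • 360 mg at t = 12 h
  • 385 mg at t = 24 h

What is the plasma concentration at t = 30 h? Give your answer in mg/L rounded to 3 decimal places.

367.259 mg/L

k = ln 2 / 9 = 0.07702 per h
Dose 1 (350 mg at t=0 h): 350·exp(−0.07702·30) = 34.724 mg/L
Dose 2 (360 mg at t=12 h): 360·exp(−0.07702·18) = 90.000 mg/L
Dose 3 (385 mg at t=24 h): 385·exp(−0.07702·6) = 242.535 mg/L
C(30) = 34.724 + 90.000 + 242.535 = 367.259 mg/L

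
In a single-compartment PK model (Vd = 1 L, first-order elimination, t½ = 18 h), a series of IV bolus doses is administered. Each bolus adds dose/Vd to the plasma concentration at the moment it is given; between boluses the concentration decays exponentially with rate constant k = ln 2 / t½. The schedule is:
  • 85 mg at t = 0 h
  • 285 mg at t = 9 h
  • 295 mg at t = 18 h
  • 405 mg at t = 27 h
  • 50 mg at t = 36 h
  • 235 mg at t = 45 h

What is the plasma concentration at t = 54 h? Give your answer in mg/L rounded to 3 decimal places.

k = ln 2 / 18 = 0.03851 per h
Dose 1 (85 mg at t=0 h): 85·exp(−0.03851·54) = 10.625 mg/L
Dose 2 (285 mg at t=9 h): 285·exp(−0.03851·45) = 50.381 mg/L
Dose 3 (295 mg at t=18 h): 295·exp(−0.03851·36) = 73.750 mg/L
Dose 4 (405 mg at t=27 h): 405·exp(−0.03851·27) = 143.189 mg/L
Dose 5 (50 mg at t=36 h): 50·exp(−0.03851·18) = 25.000 mg/L
Dose 6 (235 mg at t=45 h): 235·exp(−0.03851·9) = 166.170 mg/L
C(54) = 10.625 + 50.381 + 73.750 + 143.189 + 25.000 + 166.170 = 469.116 mg/L

469.116 mg/L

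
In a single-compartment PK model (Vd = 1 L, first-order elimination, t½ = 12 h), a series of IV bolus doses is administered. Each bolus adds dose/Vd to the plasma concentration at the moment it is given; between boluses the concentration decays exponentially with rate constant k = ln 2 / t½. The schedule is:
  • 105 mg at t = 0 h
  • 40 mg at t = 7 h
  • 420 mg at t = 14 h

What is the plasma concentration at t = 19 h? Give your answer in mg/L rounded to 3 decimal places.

k = ln 2 / 12 = 0.05776 per h
Dose 1 (105 mg at t=0 h): 105·exp(−0.05776·19) = 35.040 mg/L
Dose 2 (40 mg at t=7 h): 40·exp(−0.05776·12) = 20.000 mg/L
Dose 3 (420 mg at t=14 h): 420·exp(−0.05776·5) = 314.644 mg/L
C(19) = 35.040 + 20.000 + 314.644 = 369.684 mg/L

369.684 mg/L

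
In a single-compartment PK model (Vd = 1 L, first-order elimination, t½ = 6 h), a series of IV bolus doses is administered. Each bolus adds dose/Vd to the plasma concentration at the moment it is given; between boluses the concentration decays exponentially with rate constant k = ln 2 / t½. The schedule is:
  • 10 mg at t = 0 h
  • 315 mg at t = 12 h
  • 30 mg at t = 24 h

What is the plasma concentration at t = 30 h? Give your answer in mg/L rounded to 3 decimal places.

k = ln 2 / 6 = 0.11552 per h
Dose 1 (10 mg at t=0 h): 10·exp(−0.11552·30) = 0.313 mg/L
Dose 2 (315 mg at t=12 h): 315·exp(−0.11552·18) = 39.375 mg/L
Dose 3 (30 mg at t=24 h): 30·exp(−0.11552·6) = 15.000 mg/L
C(30) = 0.313 + 39.375 + 15.000 = 54.688 mg/L

54.688 mg/L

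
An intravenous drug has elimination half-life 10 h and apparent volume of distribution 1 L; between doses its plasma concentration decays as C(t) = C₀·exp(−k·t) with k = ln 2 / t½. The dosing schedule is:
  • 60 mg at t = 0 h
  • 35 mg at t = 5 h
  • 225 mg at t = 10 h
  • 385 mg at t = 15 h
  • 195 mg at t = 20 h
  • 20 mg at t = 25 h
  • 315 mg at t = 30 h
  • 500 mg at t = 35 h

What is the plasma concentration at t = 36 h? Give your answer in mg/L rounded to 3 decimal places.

883.941 mg/L

k = ln 2 / 10 = 0.06931 per h
Dose 1 (60 mg at t=0 h): 60·exp(−0.06931·36) = 4.948 mg/L
Dose 2 (35 mg at t=5 h): 35·exp(−0.06931·31) = 4.082 mg/L
Dose 3 (225 mg at t=10 h): 225·exp(−0.06931·26) = 37.111 mg/L
Dose 4 (385 mg at t=15 h): 385·exp(−0.06931·21) = 89.804 mg/L
Dose 5 (195 mg at t=20 h): 195·exp(−0.06931·16) = 64.326 mg/L
Dose 6 (20 mg at t=25 h): 20·exp(−0.06931·11) = 9.330 mg/L
Dose 7 (315 mg at t=30 h): 315·exp(−0.06931·6) = 207.822 mg/L
Dose 8 (500 mg at t=35 h): 500·exp(−0.06931·1) = 466.516 mg/L
C(36) = 4.948 + 4.082 + 37.111 + 89.804 + 64.326 + 9.330 + 207.822 + 466.516 = 883.941 mg/L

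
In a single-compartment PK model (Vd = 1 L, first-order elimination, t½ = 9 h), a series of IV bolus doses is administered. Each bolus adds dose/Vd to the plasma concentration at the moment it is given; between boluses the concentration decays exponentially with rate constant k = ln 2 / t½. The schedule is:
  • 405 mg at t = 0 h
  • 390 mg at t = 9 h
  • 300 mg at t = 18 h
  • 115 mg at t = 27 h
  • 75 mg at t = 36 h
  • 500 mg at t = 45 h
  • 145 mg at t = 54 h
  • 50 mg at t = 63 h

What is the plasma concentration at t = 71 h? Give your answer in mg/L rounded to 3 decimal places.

k = ln 2 / 9 = 0.07702 per h
Dose 1 (405 mg at t=0 h): 405·exp(−0.07702·71) = 1.709 mg/L
Dose 2 (390 mg at t=9 h): 390·exp(−0.07702·62) = 3.291 mg/L
Dose 3 (300 mg at t=18 h): 300·exp(−0.07702·53) = 5.063 mg/L
Dose 4 (115 mg at t=27 h): 115·exp(−0.07702·44) = 3.881 mg/L
Dose 5 (75 mg at t=36 h): 75·exp(−0.07702·35) = 5.063 mg/L
Dose 6 (500 mg at t=45 h): 500·exp(−0.07702·26) = 67.504 mg/L
Dose 7 (145 mg at t=54 h): 145·exp(−0.07702·17) = 39.152 mg/L
Dose 8 (50 mg at t=63 h): 50·exp(−0.07702·8) = 27.001 mg/L
C(71) = 1.709 + 3.291 + 5.063 + 3.881 + 5.063 + 67.504 + 39.152 + 27.001 = 152.664 mg/L

152.664 mg/L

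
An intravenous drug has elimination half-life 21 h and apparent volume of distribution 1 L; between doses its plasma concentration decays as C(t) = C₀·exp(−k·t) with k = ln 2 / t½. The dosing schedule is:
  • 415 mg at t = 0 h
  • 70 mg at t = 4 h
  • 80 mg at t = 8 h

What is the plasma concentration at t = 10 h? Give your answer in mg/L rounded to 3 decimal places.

430.645 mg/L

k = ln 2 / 21 = 0.03301 per h
Dose 1 (415 mg at t=0 h): 415·exp(−0.03301·10) = 298.332 mg/L
Dose 2 (70 mg at t=4 h): 70·exp(−0.03301·6) = 57.423 mg/L
Dose 3 (80 mg at t=8 h): 80·exp(−0.03301·2) = 74.889 mg/L
C(10) = 298.332 + 57.423 + 74.889 = 430.645 mg/L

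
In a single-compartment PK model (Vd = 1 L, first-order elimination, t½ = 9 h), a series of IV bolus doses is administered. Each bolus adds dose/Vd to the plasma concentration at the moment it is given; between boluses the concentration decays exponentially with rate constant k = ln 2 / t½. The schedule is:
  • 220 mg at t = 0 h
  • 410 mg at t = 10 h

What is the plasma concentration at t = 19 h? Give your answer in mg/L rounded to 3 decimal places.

k = ln 2 / 9 = 0.07702 per h
Dose 1 (220 mg at t=0 h): 220·exp(−0.07702·19) = 50.923 mg/L
Dose 2 (410 mg at t=10 h): 410·exp(−0.07702·9) = 205.000 mg/L
C(19) = 50.923 + 205.000 = 255.923 mg/L

255.923 mg/L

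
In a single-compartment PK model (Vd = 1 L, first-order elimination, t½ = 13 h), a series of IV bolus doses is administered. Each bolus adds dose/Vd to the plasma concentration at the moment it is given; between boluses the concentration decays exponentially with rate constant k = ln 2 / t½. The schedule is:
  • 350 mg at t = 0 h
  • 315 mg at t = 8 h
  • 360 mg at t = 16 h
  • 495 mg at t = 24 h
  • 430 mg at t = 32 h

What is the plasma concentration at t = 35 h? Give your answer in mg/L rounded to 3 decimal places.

901.319 mg/L

k = ln 2 / 13 = 0.05332 per h
Dose 1 (350 mg at t=0 h): 350·exp(−0.05332·35) = 54.151 mg/L
Dose 2 (315 mg at t=8 h): 315·exp(−0.05332·27) = 74.661 mg/L
Dose 3 (360 mg at t=16 h): 360·exp(−0.05332·19) = 130.718 mg/L
Dose 4 (495 mg at t=24 h): 495·exp(−0.05332·11) = 275.352 mg/L
Dose 5 (430 mg at t=32 h): 430·exp(−0.05332·3) = 366.438 mg/L
C(35) = 54.151 + 74.661 + 130.718 + 275.352 + 366.438 = 901.319 mg/L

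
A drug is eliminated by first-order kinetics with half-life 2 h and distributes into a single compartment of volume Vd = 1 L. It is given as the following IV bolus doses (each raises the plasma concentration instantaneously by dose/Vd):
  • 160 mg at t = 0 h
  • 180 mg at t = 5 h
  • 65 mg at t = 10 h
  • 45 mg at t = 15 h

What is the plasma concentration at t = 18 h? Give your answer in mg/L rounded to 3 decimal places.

22.274 mg/L

k = ln 2 / 2 = 0.34657 per h
Dose 1 (160 mg at t=0 h): 160·exp(−0.34657·18) = 0.312 mg/L
Dose 2 (180 mg at t=5 h): 180·exp(−0.34657·13) = 1.989 mg/L
Dose 3 (65 mg at t=10 h): 65·exp(−0.34657·8) = 4.062 mg/L
Dose 4 (45 mg at t=15 h): 45·exp(−0.34657·3) = 15.910 mg/L
C(18) = 0.312 + 1.989 + 4.062 + 15.910 = 22.274 mg/L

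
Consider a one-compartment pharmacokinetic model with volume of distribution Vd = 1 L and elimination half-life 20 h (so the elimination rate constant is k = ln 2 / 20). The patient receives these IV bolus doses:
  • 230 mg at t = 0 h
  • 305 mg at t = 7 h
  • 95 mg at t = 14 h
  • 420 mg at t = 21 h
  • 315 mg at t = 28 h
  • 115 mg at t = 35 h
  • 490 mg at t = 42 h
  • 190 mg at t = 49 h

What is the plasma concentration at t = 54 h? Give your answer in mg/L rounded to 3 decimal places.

k = ln 2 / 20 = 0.03466 per h
Dose 1 (230 mg at t=0 h): 230·exp(−0.03466·54) = 35.395 mg/L
Dose 2 (305 mg at t=7 h): 305·exp(−0.03466·47) = 59.825 mg/L
Dose 3 (95 mg at t=14 h): 95·exp(−0.03466·40) = 23.750 mg/L
Dose 4 (420 mg at t=21 h): 420·exp(−0.03466·33) = 133.829 mg/L
Dose 5 (315 mg at t=28 h): 315·exp(−0.03466·26) = 127.930 mg/L
Dose 6 (115 mg at t=35 h): 115·exp(−0.03466·19) = 59.528 mg/L
Dose 7 (490 mg at t=42 h): 490·exp(−0.03466·12) = 323.279 mg/L
Dose 8 (190 mg at t=49 h): 190·exp(−0.03466·5) = 159.770 mg/L
C(54) = 35.395 + 59.825 + 23.750 + 133.829 + 127.930 + 59.528 + 323.279 + 159.770 = 923.306 mg/L

923.306 mg/L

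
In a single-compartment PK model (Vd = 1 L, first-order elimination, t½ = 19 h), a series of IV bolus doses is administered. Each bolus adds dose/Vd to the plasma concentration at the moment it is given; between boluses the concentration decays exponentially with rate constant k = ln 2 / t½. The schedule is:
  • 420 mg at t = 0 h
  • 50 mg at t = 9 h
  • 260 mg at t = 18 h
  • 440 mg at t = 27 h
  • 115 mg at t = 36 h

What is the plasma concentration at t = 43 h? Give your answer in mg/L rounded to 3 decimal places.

k = ln 2 / 19 = 0.03648 per h
Dose 1 (420 mg at t=0 h): 420·exp(−0.03648·43) = 87.493 mg/L
Dose 2 (50 mg at t=9 h): 50·exp(−0.03648·34) = 14.464 mg/L
Dose 3 (260 mg at t=18 h): 260·exp(−0.03648·25) = 104.443 mg/L
Dose 4 (440 mg at t=27 h): 440·exp(−0.03648·16) = 245.445 mg/L
Dose 5 (115 mg at t=36 h): 115·exp(−0.03648·7) = 89.082 mg/L
C(43) = 87.493 + 14.464 + 104.443 + 245.445 + 89.082 = 540.927 mg/L

540.927 mg/L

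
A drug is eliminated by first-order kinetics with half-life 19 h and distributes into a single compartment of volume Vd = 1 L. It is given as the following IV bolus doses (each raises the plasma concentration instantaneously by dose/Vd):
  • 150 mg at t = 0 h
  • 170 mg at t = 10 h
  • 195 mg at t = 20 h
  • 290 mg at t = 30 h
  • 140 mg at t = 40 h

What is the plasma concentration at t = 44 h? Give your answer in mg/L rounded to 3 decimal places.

455.554 mg/L

k = ln 2 / 19 = 0.03648 per h
Dose 1 (150 mg at t=0 h): 150·exp(−0.03648·44) = 30.128 mg/L
Dose 2 (170 mg at t=10 h): 170·exp(−0.03648·34) = 49.177 mg/L
Dose 3 (195 mg at t=20 h): 195·exp(−0.03648·24) = 81.243 mg/L
Dose 4 (290 mg at t=30 h): 290·exp(−0.03648·14) = 174.015 mg/L
Dose 5 (140 mg at t=40 h): 140·exp(−0.03648·4) = 120.991 mg/L
C(44) = 30.128 + 49.177 + 81.243 + 174.015 + 120.991 = 455.554 mg/L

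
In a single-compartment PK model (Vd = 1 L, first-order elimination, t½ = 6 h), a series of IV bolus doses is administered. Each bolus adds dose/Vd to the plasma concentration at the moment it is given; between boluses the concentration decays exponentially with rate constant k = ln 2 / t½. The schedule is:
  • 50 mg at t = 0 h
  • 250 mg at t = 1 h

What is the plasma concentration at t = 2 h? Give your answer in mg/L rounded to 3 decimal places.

262.410 mg/L

k = ln 2 / 6 = 0.11552 per h
Dose 1 (50 mg at t=0 h): 50·exp(−0.11552·2) = 39.685 mg/L
Dose 2 (250 mg at t=1 h): 250·exp(−0.11552·1) = 222.725 mg/L
C(2) = 39.685 + 222.725 = 262.410 mg/L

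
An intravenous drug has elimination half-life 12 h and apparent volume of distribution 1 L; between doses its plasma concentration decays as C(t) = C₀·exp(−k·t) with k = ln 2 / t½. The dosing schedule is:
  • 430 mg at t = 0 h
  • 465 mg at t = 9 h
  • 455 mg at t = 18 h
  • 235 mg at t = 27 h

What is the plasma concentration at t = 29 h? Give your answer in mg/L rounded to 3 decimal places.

677.389 mg/L

k = ln 2 / 12 = 0.05776 per h
Dose 1 (430 mg at t=0 h): 430·exp(−0.05776·29) = 80.534 mg/L
Dose 2 (465 mg at t=9 h): 465·exp(−0.05776·20) = 146.466 mg/L
Dose 3 (455 mg at t=18 h): 455·exp(−0.05776·11) = 241.028 mg/L
Dose 4 (235 mg at t=27 h): 235·exp(−0.05776·2) = 209.361 mg/L
C(29) = 80.534 + 146.466 + 241.028 + 209.361 = 677.389 mg/L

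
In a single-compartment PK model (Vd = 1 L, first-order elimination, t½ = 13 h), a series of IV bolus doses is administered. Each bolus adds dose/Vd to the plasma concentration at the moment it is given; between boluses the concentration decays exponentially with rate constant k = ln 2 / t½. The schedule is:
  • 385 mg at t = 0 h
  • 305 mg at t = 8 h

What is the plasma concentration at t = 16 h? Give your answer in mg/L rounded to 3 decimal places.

363.135 mg/L

k = ln 2 / 13 = 0.05332 per h
Dose 1 (385 mg at t=0 h): 385·exp(−0.05332·16) = 164.045 mg/L
Dose 2 (305 mg at t=8 h): 305·exp(−0.05332·8) = 199.091 mg/L
C(16) = 164.045 + 199.091 = 363.135 mg/L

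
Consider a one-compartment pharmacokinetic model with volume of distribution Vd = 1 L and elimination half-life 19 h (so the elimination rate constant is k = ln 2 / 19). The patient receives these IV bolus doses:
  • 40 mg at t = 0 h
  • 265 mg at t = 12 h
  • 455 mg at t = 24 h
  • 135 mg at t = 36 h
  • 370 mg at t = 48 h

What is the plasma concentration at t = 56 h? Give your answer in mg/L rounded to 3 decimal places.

k = ln 2 / 19 = 0.03648 per h
Dose 1 (40 mg at t=0 h): 40·exp(−0.03648·56) = 5.186 mg/L
Dose 2 (265 mg at t=12 h): 265·exp(−0.03648·44) = 53.226 mg/L
Dose 3 (455 mg at t=24 h): 455·exp(−0.03648·32) = 141.584 mg/L
Dose 4 (135 mg at t=36 h): 135·exp(−0.03648·20) = 65.082 mg/L
Dose 5 (370 mg at t=48 h): 370·exp(−0.03648·8) = 276.345 mg/L
C(56) = 5.186 + 53.226 + 141.584 + 65.082 + 276.345 = 541.423 mg/L

541.423 mg/L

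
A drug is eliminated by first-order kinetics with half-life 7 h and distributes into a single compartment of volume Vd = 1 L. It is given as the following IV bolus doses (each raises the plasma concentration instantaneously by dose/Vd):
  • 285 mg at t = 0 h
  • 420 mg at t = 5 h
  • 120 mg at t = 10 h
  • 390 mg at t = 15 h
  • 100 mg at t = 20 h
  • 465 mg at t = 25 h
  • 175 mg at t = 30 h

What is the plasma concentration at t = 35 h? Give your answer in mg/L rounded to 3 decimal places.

396.412 mg/L

k = ln 2 / 7 = 0.09902 per h
Dose 1 (285 mg at t=0 h): 285·exp(−0.09902·35) = 8.906 mg/L
Dose 2 (420 mg at t=5 h): 420·exp(−0.09902·30) = 21.534 mg/L
Dose 3 (120 mg at t=10 h): 120·exp(−0.09902·25) = 10.094 mg/L
Dose 4 (390 mg at t=15 h): 390·exp(−0.09902·20) = 53.824 mg/L
Dose 5 (100 mg at t=20 h): 100·exp(−0.09902·15) = 22.643 mg/L
Dose 6 (465 mg at t=25 h): 465·exp(−0.09902·10) = 172.747 mg/L
Dose 7 (175 mg at t=30 h): 175·exp(−0.09902·5) = 106.664 mg/L
C(35) = 8.906 + 21.534 + 10.094 + 53.824 + 22.643 + 172.747 + 106.664 = 396.412 mg/L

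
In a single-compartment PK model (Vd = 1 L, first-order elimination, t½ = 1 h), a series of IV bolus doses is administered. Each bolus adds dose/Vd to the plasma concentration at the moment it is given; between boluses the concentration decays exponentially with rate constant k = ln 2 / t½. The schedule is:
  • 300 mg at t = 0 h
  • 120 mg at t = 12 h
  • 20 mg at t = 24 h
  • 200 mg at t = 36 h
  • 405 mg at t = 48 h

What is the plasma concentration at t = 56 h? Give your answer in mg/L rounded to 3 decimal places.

1.582 mg/L

k = ln 2 / 1 = 0.69315 per h
Dose 1 (300 mg at t=0 h): 300·exp(−0.69315·56) = 0.000 mg/L
Dose 2 (120 mg at t=12 h): 120·exp(−0.69315·44) = 0.000 mg/L
Dose 3 (20 mg at t=24 h): 20·exp(−0.69315·32) = 0.000 mg/L
Dose 4 (200 mg at t=36 h): 200·exp(−0.69315·20) = 0.000 mg/L
Dose 5 (405 mg at t=48 h): 405·exp(−0.69315·8) = 1.582 mg/L
C(56) = 0.000 + 0.000 + 0.000 + 0.000 + 1.582 = 1.582 mg/L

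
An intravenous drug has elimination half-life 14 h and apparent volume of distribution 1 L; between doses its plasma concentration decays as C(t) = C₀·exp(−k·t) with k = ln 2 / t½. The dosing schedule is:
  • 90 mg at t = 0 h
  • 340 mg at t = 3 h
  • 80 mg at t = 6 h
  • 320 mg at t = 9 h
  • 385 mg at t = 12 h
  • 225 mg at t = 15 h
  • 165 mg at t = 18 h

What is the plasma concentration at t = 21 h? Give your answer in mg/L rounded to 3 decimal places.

941.970 mg/L

k = ln 2 / 14 = 0.04951 per h
Dose 1 (90 mg at t=0 h): 90·exp(−0.04951·21) = 31.820 mg/L
Dose 2 (340 mg at t=3 h): 340·exp(−0.04951·18) = 139.457 mg/L
Dose 3 (80 mg at t=6 h): 80·exp(−0.04951·15) = 38.068 mg/L
Dose 4 (320 mg at t=9 h): 320·exp(−0.04951·12) = 176.654 mg/L
Dose 5 (385 mg at t=12 h): 385·exp(−0.04951·9) = 246.571 mg/L
Dose 6 (225 mg at t=15 h): 225·exp(−0.04951·6) = 167.174 mg/L
Dose 7 (165 mg at t=18 h): 165·exp(−0.04951·3) = 142.226 mg/L
C(21) = 31.820 + 139.457 + 38.068 + 176.654 + 246.571 + 167.174 + 142.226 = 941.970 mg/L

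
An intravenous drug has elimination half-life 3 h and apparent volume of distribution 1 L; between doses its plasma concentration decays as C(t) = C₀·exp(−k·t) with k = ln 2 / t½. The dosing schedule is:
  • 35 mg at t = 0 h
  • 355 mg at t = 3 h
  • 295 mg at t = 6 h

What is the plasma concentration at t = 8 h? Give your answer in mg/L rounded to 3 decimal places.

303.169 mg/L

k = ln 2 / 3 = 0.23105 per h
Dose 1 (35 mg at t=0 h): 35·exp(−0.23105·8) = 5.512 mg/L
Dose 2 (355 mg at t=3 h): 355·exp(−0.23105·5) = 111.818 mg/L
Dose 3 (295 mg at t=6 h): 295·exp(−0.23105·2) = 185.838 mg/L
C(8) = 5.512 + 111.818 + 185.838 = 303.169 mg/L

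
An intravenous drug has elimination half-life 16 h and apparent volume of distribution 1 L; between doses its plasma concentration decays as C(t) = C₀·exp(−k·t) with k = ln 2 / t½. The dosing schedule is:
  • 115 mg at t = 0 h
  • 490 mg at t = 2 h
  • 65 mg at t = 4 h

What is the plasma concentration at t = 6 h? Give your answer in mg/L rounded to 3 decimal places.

k = ln 2 / 16 = 0.04332 per h
Dose 1 (115 mg at t=0 h): 115·exp(−0.04332·6) = 88.677 mg/L
Dose 2 (490 mg at t=2 h): 490·exp(−0.04332·4) = 412.039 mg/L
Dose 3 (65 mg at t=4 h): 65·exp(−0.04332·2) = 59.605 mg/L
C(6) = 88.677 + 412.039 + 59.605 = 560.322 mg/L

560.322 mg/L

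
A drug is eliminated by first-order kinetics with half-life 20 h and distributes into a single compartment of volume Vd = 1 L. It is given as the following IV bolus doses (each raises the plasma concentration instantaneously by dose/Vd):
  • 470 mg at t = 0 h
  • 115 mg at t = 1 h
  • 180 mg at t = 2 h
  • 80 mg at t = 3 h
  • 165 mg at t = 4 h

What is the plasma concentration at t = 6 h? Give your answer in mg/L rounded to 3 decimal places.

861.211 mg/L

k = ln 2 / 20 = 0.03466 per h
Dose 1 (470 mg at t=0 h): 470·exp(−0.03466·6) = 381.759 mg/L
Dose 2 (115 mg at t=1 h): 115·exp(−0.03466·5) = 96.703 mg/L
Dose 3 (180 mg at t=2 h): 180·exp(−0.03466·4) = 156.699 mg/L
Dose 4 (80 mg at t=3 h): 80·exp(−0.03466·3) = 72.100 mg/L
Dose 5 (165 mg at t=4 h): 165·exp(−0.03466·2) = 153.950 mg/L
C(6) = 381.759 + 96.703 + 156.699 + 72.100 + 153.950 = 861.211 mg/L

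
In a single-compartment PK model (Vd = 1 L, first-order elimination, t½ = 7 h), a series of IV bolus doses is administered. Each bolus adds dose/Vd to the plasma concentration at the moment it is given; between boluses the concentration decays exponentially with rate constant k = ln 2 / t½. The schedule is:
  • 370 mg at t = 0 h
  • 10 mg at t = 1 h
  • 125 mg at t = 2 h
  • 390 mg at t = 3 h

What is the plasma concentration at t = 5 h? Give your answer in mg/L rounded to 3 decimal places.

645.052 mg/L

k = ln 2 / 7 = 0.09902 per h
Dose 1 (370 mg at t=0 h): 370·exp(−0.09902·5) = 225.518 mg/L
Dose 2 (10 mg at t=1 h): 10·exp(−0.09902·4) = 6.730 mg/L
Dose 3 (125 mg at t=2 h): 125·exp(−0.09902·3) = 92.875 mg/L
Dose 4 (390 mg at t=3 h): 390·exp(−0.09902·2) = 319.931 mg/L
C(5) = 225.518 + 6.730 + 92.875 + 319.931 = 645.052 mg/L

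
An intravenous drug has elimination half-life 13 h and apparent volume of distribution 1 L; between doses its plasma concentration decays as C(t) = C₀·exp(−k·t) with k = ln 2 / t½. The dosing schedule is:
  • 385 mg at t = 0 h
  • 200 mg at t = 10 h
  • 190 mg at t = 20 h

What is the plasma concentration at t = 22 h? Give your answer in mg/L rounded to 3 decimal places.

k = ln 2 / 13 = 0.05332 per h
Dose 1 (385 mg at t=0 h): 385·exp(−0.05332·22) = 119.131 mg/L
Dose 2 (200 mg at t=10 h): 200·exp(−0.05332·12) = 105.477 mg/L
Dose 3 (190 mg at t=20 h): 190·exp(−0.05332·2) = 170.782 mg/L
C(22) = 119.131 + 105.477 + 170.782 = 395.389 mg/L

395.389 mg/L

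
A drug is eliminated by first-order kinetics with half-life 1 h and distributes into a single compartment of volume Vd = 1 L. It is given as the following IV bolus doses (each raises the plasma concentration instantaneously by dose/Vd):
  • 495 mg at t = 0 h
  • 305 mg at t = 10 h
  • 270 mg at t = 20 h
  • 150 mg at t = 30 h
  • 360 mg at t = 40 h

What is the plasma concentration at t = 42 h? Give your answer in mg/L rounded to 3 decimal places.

90.037 mg/L

k = ln 2 / 1 = 0.69315 per h
Dose 1 (495 mg at t=0 h): 495·exp(−0.69315·42) = 0.000 mg/L
Dose 2 (305 mg at t=10 h): 305·exp(−0.69315·32) = 0.000 mg/L
Dose 3 (270 mg at t=20 h): 270·exp(−0.69315·22) = 0.000 mg/L
Dose 4 (150 mg at t=30 h): 150·exp(−0.69315·12) = 0.037 mg/L
Dose 5 (360 mg at t=40 h): 360·exp(−0.69315·2) = 90.000 mg/L
C(42) = 0.000 + 0.000 + 0.000 + 0.037 + 90.000 = 90.037 mg/L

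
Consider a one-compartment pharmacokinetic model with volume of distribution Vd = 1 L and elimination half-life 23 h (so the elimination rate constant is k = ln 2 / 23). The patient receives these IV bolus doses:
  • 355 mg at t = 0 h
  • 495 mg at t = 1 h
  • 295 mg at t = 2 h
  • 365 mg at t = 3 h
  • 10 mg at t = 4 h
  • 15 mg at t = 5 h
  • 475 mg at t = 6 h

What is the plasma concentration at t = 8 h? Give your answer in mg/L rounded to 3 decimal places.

k = ln 2 / 23 = 0.03014 per h
Dose 1 (355 mg at t=0 h): 355·exp(−0.03014·8) = 278.947 mg/L
Dose 2 (495 mg at t=1 h): 495·exp(−0.03014·7) = 400.855 mg/L
Dose 3 (295 mg at t=2 h): 295·exp(−0.03014·6) = 246.202 mg/L
Dose 4 (365 mg at t=3 h): 365·exp(−0.03014·5) = 313.944 mg/L
Dose 5 (10 mg at t=4 h): 10·exp(−0.03014·4) = 8.864 mg/L
Dose 6 (15 mg at t=5 h): 15·exp(−0.03014·3) = 13.703 mg/L
Dose 7 (475 mg at t=6 h): 475·exp(−0.03014·2) = 447.216 mg/L
C(8) = 278.947 + 400.855 + 246.202 + 313.944 + 8.864 + 13.703 + 447.216 = 1709.732 mg/L

1709.732 mg/L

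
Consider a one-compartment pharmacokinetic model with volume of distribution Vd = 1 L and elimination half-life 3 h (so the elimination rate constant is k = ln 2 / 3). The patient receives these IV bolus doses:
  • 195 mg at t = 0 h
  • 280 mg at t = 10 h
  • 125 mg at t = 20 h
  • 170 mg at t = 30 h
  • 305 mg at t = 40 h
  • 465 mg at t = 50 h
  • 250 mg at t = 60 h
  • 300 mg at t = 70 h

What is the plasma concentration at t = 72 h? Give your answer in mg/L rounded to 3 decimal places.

207.695 mg/L

k = ln 2 / 3 = 0.23105 per h
Dose 1 (195 mg at t=0 h): 195·exp(−0.23105·72) = 0.000 mg/L
Dose 2 (280 mg at t=10 h): 280·exp(−0.23105·62) = 0.000 mg/L
Dose 3 (125 mg at t=20 h): 125·exp(−0.23105·52) = 0.001 mg/L
Dose 4 (170 mg at t=30 h): 170·exp(−0.23105·42) = 0.010 mg/L
Dose 5 (305 mg at t=40 h): 305·exp(−0.23105·32) = 0.188 mg/L
Dose 6 (465 mg at t=50 h): 465·exp(−0.23105·22) = 2.883 mg/L
Dose 7 (250 mg at t=60 h): 250·exp(−0.23105·12) = 15.625 mg/L
Dose 8 (300 mg at t=70 h): 300·exp(−0.23105·2) = 188.988 mg/L
C(72) = 0.000 + 0.000 + 0.001 + 0.010 + 0.188 + 2.883 + 15.625 + 188.988 = 207.695 mg/L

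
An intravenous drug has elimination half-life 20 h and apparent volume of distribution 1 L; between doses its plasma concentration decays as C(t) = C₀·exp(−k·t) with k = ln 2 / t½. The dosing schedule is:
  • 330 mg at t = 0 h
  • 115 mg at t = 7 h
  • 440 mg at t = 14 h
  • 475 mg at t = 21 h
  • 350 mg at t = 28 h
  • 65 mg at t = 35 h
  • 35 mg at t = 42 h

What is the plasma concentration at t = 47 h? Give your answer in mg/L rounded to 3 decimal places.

680.077 mg/L

k = ln 2 / 20 = 0.03466 per h
Dose 1 (330 mg at t=0 h): 330·exp(−0.03466·47) = 64.728 mg/L
Dose 2 (115 mg at t=7 h): 115·exp(−0.03466·40) = 28.750 mg/L
Dose 3 (440 mg at t=14 h): 440·exp(−0.03466·33) = 140.202 mg/L
Dose 4 (475 mg at t=21 h): 475·exp(−0.03466·26) = 192.910 mg/L
Dose 5 (350 mg at t=28 h): 350·exp(−0.03466·19) = 181.171 mg/L
Dose 6 (65 mg at t=35 h): 65·exp(−0.03466·12) = 42.884 mg/L
Dose 7 (35 mg at t=42 h): 35·exp(−0.03466·5) = 29.431 mg/L
C(47) = 64.728 + 28.750 + 140.202 + 192.910 + 181.171 + 42.884 + 29.431 = 680.077 mg/L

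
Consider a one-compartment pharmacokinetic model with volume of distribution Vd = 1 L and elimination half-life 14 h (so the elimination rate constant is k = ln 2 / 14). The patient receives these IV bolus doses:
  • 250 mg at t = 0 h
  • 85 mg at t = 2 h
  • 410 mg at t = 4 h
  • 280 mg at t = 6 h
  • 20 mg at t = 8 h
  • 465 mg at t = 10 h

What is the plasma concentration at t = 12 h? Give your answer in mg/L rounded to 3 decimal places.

k = ln 2 / 14 = 0.04951 per h
Dose 1 (250 mg at t=0 h): 250·exp(−0.04951·12) = 138.011 mg/L
Dose 2 (85 mg at t=2 h): 85·exp(−0.04951·10) = 51.808 mg/L
Dose 3 (410 mg at t=4 h): 410·exp(−0.04951·8) = 275.910 mg/L
Dose 4 (280 mg at t=6 h): 280·exp(−0.04951·6) = 208.039 mg/L
Dose 5 (20 mg at t=8 h): 20·exp(−0.04951·4) = 16.407 mg/L
Dose 6 (465 mg at t=10 h): 465·exp(−0.04951·2) = 421.162 mg/L
C(12) = 138.011 + 51.808 + 275.910 + 208.039 + 16.407 + 421.162 = 1111.336 mg/L

1111.336 mg/L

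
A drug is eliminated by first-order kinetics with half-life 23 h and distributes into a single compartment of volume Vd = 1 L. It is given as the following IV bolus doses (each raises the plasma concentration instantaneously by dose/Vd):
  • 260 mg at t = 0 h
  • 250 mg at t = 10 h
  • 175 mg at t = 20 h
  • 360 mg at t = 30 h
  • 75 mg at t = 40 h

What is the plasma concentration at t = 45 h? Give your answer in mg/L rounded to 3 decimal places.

530.021 mg/L

k = ln 2 / 23 = 0.03014 per h
Dose 1 (260 mg at t=0 h): 260·exp(−0.03014·45) = 66.989 mg/L
Dose 2 (250 mg at t=10 h): 250·exp(−0.03014·35) = 87.066 mg/L
Dose 3 (175 mg at t=20 h): 175·exp(−0.03014·25) = 82.382 mg/L
Dose 4 (360 mg at t=30 h): 360·exp(−0.03014·15) = 229.075 mg/L
Dose 5 (75 mg at t=40 h): 75·exp(−0.03014·5) = 64.509 mg/L
C(45) = 66.989 + 87.066 + 82.382 + 229.075 + 64.509 = 530.021 mg/L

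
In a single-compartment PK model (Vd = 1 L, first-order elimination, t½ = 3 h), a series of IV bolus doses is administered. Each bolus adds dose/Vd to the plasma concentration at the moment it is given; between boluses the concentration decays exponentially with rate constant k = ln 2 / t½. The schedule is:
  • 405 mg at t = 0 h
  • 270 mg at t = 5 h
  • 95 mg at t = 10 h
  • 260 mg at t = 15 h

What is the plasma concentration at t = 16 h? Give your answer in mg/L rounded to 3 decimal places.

261.419 mg/L

k = ln 2 / 3 = 0.23105 per h
Dose 1 (405 mg at t=0 h): 405·exp(−0.23105·16) = 10.045 mg/L
Dose 2 (270 mg at t=5 h): 270·exp(−0.23105·11) = 21.261 mg/L
Dose 3 (95 mg at t=10 h): 95·exp(−0.23105·6) = 23.750 mg/L
Dose 4 (260 mg at t=15 h): 260·exp(−0.23105·1) = 206.362 mg/L
C(16) = 10.045 + 21.261 + 23.750 + 206.362 = 261.419 mg/L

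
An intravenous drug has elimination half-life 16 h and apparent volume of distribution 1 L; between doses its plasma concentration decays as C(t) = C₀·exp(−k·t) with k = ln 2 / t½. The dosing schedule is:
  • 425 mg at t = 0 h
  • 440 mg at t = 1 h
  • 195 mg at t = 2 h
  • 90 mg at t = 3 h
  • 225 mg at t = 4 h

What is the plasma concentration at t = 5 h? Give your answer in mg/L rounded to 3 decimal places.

k = ln 2 / 16 = 0.04332 per h
Dose 1 (425 mg at t=0 h): 425·exp(−0.04332·5) = 342.229 mg/L
Dose 2 (440 mg at t=1 h): 440·exp(−0.04332·4) = 369.994 mg/L
Dose 3 (195 mg at t=2 h): 195·exp(−0.04332·3) = 171.235 mg/L
Dose 4 (90 mg at t=3 h): 90·exp(−0.04332·2) = 82.530 mg/L
Dose 5 (225 mg at t=4 h): 225·exp(−0.04332·1) = 215.461 mg/L
C(5) = 342.229 + 369.994 + 171.235 + 82.530 + 215.461 = 1181.449 mg/L

1181.449 mg/L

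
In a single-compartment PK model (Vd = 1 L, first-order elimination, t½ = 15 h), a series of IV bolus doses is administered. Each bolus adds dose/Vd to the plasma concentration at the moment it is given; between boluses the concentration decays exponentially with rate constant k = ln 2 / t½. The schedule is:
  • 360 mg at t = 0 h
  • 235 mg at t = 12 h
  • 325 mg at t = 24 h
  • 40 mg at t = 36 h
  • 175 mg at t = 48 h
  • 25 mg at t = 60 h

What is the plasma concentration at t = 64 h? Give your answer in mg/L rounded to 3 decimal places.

k = ln 2 / 15 = 0.04621 per h
Dose 1 (360 mg at t=0 h): 360·exp(−0.04621·64) = 18.703 mg/L
Dose 2 (235 mg at t=12 h): 235·exp(−0.04621·52) = 21.257 mg/L
Dose 3 (325 mg at t=24 h): 325·exp(−0.04621·40) = 51.184 mg/L
Dose 4 (40 mg at t=36 h): 40·exp(−0.04621·28) = 10.968 mg/L
Dose 5 (175 mg at t=48 h): 175·exp(−0.04621·16) = 83.549 mg/L
Dose 6 (25 mg at t=60 h): 25·exp(−0.04621·4) = 20.781 mg/L
C(64) = 18.703 + 21.257 + 51.184 + 10.968 + 83.549 + 20.781 = 206.442 mg/L

206.442 mg/L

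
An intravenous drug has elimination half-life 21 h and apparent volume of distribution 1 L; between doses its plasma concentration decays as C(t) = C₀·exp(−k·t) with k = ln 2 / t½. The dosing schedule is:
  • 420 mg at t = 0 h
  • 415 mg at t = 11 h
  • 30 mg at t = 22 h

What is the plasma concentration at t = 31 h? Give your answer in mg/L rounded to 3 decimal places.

387.717 mg/L

k = ln 2 / 21 = 0.03301 per h
Dose 1 (420 mg at t=0 h): 420·exp(−0.03301·31) = 150.963 mg/L
Dose 2 (415 mg at t=11 h): 415·exp(−0.03301·20) = 214.463 mg/L
Dose 3 (30 mg at t=22 h): 30·exp(−0.03301·9) = 22.290 mg/L
C(31) = 150.963 + 214.463 + 22.290 = 387.717 mg/L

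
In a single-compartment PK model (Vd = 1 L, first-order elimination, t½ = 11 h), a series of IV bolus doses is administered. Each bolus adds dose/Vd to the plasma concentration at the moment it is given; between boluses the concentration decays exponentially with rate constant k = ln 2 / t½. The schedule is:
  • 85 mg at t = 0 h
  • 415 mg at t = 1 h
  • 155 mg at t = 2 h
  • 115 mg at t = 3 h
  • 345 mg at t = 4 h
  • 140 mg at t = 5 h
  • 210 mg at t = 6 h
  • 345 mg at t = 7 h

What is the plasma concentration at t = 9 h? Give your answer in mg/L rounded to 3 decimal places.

1315.944 mg/L

k = ln 2 / 11 = 0.06301 per h
Dose 1 (85 mg at t=0 h): 85·exp(−0.06301·9) = 48.208 mg/L
Dose 2 (415 mg at t=1 h): 415·exp(−0.06301·8) = 250.679 mg/L
Dose 3 (155 mg at t=2 h): 155·exp(−0.06301·7) = 99.717 mg/L
Dose 4 (115 mg at t=3 h): 115·exp(−0.06301·6) = 78.795 mg/L
Dose 5 (345 mg at t=4 h): 345·exp(−0.06301·5) = 251.760 mg/L
Dose 6 (140 mg at t=5 h): 140·exp(−0.06301·4) = 108.808 mg/L
Dose 7 (210 mg at t=6 h): 210·exp(−0.06301·3) = 173.828 mg/L
Dose 8 (345 mg at t=7 h): 345·exp(−0.06301·2) = 304.149 mg/L
C(9) = 48.208 + 250.679 + 99.717 + 78.795 + 251.760 + 108.808 + 173.828 + 304.149 = 1315.944 mg/L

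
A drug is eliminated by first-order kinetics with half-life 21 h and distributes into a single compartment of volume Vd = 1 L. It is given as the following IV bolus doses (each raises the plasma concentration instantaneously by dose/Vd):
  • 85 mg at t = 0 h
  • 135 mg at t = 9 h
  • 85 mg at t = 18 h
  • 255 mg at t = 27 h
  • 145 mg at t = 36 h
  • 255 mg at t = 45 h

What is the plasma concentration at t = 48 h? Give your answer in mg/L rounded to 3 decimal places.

k = ln 2 / 21 = 0.03301 per h
Dose 1 (85 mg at t=0 h): 85·exp(−0.03301·48) = 17.432 mg/L
Dose 2 (135 mg at t=9 h): 135·exp(−0.03301·39) = 37.263 mg/L
Dose 3 (85 mg at t=18 h): 85·exp(−0.03301·30) = 31.577 mg/L
Dose 4 (255 mg at t=27 h): 255·exp(−0.03301·21) = 127.500 mg/L
Dose 5 (145 mg at t=36 h): 145·exp(−0.03301·12) = 97.578 mg/L
Dose 6 (255 mg at t=45 h): 255·exp(−0.03301·3) = 230.960 mg/L
C(48) = 17.432 + 37.263 + 31.577 + 127.500 + 97.578 + 230.960 = 542.310 mg/L

542.310 mg/L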